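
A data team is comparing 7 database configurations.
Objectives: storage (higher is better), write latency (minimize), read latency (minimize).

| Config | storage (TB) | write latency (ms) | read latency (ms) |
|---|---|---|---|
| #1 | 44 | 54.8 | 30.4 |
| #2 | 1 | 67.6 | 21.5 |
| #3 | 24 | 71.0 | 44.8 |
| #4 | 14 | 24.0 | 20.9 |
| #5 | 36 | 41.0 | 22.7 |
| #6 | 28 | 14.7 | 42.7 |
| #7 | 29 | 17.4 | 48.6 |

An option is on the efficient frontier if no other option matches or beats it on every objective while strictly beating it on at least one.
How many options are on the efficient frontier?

5

#1: not dominated (best storage).
#2: dominated by #4 (storage 14≥1, write latency 24.0≤67.6, read latency 20.9≤21.5).
#3: dominated by #1 (storage 44≥24, write latency 54.8≤71.0, read latency 30.4≤44.8).
#4: not dominated (best read latency).
#5: not dominated.
#6: not dominated (best write latency).
#7: not dominated.
Pareto-optimal: #1, #4, #5, #6, #7 → 5.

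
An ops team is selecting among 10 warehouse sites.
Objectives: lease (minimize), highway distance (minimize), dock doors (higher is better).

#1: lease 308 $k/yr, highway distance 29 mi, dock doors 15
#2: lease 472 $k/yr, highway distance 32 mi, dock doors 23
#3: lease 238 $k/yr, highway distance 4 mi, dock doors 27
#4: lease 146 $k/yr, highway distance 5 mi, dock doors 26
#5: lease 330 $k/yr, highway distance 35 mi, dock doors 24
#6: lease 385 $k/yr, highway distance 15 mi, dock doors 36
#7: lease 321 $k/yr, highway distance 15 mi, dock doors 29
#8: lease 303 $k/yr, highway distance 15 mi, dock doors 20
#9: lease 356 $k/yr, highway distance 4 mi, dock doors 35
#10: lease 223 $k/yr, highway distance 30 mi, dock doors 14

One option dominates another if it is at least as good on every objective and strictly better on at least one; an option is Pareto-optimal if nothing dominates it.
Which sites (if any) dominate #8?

#3: lease 238≤303, highway distance 4≤15, dock doors 27≥20 — dominates #8.
#4: lease 146≤303, highway distance 5≤15, dock doors 26≥20 — dominates #8.
Others (#1, #2, #5, #6, #7, #9, #10) are each worse than #8 on at least one objective.

#3, #4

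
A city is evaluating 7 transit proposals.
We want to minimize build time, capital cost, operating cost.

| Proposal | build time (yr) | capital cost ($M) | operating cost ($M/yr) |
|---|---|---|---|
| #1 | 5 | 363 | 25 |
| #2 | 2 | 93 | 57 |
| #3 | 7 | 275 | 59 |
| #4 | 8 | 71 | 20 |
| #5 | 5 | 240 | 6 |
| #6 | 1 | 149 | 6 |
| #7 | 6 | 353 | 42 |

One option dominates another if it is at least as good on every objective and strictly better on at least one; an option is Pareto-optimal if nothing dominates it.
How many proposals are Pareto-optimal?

3

#1: dominated by #5 (build time 5≤5, capital cost 240≤363, operating cost 6≤25).
#2: not dominated.
#3: dominated by #2 (build time 2≤7, capital cost 93≤275, operating cost 57≤59).
#4: not dominated (best capital cost).
#5: dominated by #6 (build time 1≤5, capital cost 149≤240, operating cost 6≤6).
#6: not dominated (best build time).
#7: dominated by #5 (build time 5≤6, capital cost 240≤353, operating cost 6≤42).
Pareto-optimal: #2, #4, #6 → 3.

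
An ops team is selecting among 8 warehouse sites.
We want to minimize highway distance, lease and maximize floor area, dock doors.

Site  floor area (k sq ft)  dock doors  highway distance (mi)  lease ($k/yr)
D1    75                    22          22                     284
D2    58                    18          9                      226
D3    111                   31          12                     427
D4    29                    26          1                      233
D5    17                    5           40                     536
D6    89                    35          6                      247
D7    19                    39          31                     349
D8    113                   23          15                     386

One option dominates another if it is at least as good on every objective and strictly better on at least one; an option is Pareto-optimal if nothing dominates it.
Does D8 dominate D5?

Yes

D8 vs D5: floor area 113≥17, dock doors 23≥5, highway distance 15≤40, lease 386≤536 — D8 is at least as good on every objective with at least one strict improvement.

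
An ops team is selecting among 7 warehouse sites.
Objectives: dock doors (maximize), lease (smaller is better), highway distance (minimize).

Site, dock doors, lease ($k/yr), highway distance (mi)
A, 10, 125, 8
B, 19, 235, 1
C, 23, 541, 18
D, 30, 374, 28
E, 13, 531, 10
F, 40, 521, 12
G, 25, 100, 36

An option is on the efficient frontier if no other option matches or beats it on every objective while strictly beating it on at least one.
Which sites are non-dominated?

A, B, D, F, G

A: not dominated.
B: not dominated (best highway distance).
C: dominated by F (dock doors 40≥23, lease 521≤541, highway distance 12≤18).
D: not dominated.
E: dominated by B (dock doors 19≥13, lease 235≤531, highway distance 1≤10).
F: not dominated (best dock doors).
G: not dominated (best lease).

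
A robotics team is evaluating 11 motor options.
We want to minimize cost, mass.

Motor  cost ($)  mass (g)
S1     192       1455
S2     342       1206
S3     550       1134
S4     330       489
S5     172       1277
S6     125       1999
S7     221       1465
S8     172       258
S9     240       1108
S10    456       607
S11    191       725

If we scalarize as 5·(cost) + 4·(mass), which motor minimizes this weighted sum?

S1: 5·192 + 4·1455 = 6780
S2: 5·342 + 4·1206 = 6534
S3: 5·550 + 4·1134 = 7286
S4: 5·330 + 4·489 = 3606
S5: 5·172 + 4·1277 = 5968
S6: 5·125 + 4·1999 = 8621
S7: 5·221 + 4·1465 = 6965
S8: 5·172 + 4·258 = 1892
S9: 5·240 + 4·1108 = 5632
S10: 5·456 + 4·607 = 4708
S11: 5·191 + 4·725 = 3855
Lowest: S8 at 1892.

S8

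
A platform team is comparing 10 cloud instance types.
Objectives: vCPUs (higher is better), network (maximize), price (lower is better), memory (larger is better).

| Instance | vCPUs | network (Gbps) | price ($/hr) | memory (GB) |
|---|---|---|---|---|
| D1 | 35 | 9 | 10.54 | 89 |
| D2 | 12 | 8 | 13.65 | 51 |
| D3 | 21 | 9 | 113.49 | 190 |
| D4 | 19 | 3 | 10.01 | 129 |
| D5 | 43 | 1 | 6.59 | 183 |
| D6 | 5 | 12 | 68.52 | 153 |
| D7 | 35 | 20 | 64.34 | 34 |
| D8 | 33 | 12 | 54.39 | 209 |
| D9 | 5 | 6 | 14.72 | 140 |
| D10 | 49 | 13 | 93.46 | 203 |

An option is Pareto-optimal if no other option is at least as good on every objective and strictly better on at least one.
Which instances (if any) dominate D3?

D8, D10

D8: vCPUs 33≥21, network 12≥9, price 54.39≤113.49, memory 209≥190 — dominates D3.
D10: vCPUs 49≥21, network 13≥9, price 93.46≤113.49, memory 203≥190 — dominates D3.
Others (D1, D2, D4, D5, D6, D7, D9) are each worse than D3 on at least one objective.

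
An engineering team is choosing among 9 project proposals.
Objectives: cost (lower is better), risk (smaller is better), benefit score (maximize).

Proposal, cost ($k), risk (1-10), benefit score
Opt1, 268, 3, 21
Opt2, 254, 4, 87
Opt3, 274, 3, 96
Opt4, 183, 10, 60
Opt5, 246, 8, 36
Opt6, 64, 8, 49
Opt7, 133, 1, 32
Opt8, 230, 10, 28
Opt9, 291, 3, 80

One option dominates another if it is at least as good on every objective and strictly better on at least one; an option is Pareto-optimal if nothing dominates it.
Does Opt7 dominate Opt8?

Opt7 vs Opt8: cost 133≤230, risk 1≤10, benefit score 32≥28 — Opt7 is at least as good on every objective with at least one strict improvement.

Yes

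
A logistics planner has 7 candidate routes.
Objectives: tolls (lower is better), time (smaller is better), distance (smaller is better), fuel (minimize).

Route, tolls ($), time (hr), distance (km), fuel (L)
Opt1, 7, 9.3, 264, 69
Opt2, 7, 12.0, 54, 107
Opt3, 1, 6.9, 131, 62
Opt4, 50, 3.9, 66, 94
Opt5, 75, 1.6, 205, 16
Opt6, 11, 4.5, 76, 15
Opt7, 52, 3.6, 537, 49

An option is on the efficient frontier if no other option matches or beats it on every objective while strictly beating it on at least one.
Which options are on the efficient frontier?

Opt1: dominated by Opt3 (tolls 1≤7, time 6.9≤9.3, distance 131≤264, fuel 62≤69).
Opt2: not dominated (best distance).
Opt3: not dominated (best tolls).
Opt4: not dominated.
Opt5: not dominated (best time).
Opt6: not dominated (best fuel).
Opt7: not dominated.

Opt2, Opt3, Opt4, Opt5, Opt6, Opt7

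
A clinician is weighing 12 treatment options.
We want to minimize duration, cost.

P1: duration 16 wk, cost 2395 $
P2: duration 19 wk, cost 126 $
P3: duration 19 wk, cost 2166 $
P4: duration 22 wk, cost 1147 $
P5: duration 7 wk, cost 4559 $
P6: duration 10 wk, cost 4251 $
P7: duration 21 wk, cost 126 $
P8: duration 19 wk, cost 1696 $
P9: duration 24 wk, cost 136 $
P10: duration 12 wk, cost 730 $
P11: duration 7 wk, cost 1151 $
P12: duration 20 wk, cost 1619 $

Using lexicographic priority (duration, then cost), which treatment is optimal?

First minimize duration: best is 7, kept {P5, P11}.
Then minimize cost: best is 1151, kept {P11}.

P11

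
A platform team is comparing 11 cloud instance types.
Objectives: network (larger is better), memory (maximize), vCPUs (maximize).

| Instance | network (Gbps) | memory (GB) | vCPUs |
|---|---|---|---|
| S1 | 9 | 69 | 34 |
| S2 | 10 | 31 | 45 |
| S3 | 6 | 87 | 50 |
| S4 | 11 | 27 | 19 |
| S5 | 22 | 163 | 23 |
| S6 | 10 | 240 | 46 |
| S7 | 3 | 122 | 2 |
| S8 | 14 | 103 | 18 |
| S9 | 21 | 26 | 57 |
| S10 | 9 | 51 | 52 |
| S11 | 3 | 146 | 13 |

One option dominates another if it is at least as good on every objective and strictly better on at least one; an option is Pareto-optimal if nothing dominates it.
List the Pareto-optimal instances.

S1: dominated by S6 (network 10≥9, memory 240≥69, vCPUs 46≥34).
S2: dominated by S6 (network 10≥10, memory 240≥31, vCPUs 46≥45).
S3: not dominated.
S4: dominated by S5 (network 22≥11, memory 163≥27, vCPUs 23≥19).
S5: not dominated (best network).
S6: not dominated (best memory).
S7: dominated by S5 (network 22≥3, memory 163≥122, vCPUs 23≥2).
S8: dominated by S5 (network 22≥14, memory 163≥103, vCPUs 23≥18).
S9: not dominated (best vCPUs).
S10: not dominated.
S11: dominated by S5 (network 22≥3, memory 163≥146, vCPUs 23≥13).

S3, S5, S6, S9, S10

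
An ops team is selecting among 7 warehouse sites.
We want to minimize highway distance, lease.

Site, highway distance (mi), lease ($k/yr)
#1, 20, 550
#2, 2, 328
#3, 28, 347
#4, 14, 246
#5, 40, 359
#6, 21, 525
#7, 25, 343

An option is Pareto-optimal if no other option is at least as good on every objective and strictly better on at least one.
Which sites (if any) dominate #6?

#2: highway distance 2≤21, lease 328≤525 — dominates #6.
#4: highway distance 14≤21, lease 246≤525 — dominates #6.
Others (#1, #3, #5, #7) are each worse than #6 on at least one objective.

#2, #4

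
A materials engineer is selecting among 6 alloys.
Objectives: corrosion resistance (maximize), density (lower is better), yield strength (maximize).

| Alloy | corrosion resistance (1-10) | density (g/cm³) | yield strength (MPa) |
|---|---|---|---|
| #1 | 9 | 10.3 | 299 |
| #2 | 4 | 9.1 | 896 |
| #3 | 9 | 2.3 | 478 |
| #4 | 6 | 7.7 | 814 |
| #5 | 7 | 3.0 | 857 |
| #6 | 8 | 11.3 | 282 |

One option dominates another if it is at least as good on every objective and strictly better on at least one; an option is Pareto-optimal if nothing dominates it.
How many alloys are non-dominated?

3

#1: dominated by #3 (corrosion resistance 9≥9, density 2.3≤10.3, yield strength 478≥299).
#2: not dominated (best yield strength).
#3: not dominated (best density).
#4: dominated by #5 (corrosion resistance 7≥6, density 3.0≤7.7, yield strength 857≥814).
#5: not dominated.
#6: dominated by #1 (corrosion resistance 9≥8, density 10.3≤11.3, yield strength 299≥282).
Pareto-optimal: #2, #3, #5 → 3.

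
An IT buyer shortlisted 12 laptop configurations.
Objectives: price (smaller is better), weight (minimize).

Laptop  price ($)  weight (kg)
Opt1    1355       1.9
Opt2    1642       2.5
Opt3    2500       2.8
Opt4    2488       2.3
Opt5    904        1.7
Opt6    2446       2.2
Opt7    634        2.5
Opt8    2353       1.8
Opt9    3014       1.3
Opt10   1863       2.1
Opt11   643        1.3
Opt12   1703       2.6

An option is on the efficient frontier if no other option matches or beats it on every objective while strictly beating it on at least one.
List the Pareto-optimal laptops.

Opt7, Opt11

Opt1: dominated by Opt5 (price 904≤1355, weight 1.7≤1.9).
Opt2: dominated by Opt1 (price 1355≤1642, weight 1.9≤2.5).
Opt3: dominated by Opt1 (price 1355≤2500, weight 1.9≤2.8).
Opt4: dominated by Opt1 (price 1355≤2488, weight 1.9≤2.3).
Opt5: dominated by Opt11 (price 643≤904, weight 1.3≤1.7).
Opt6: dominated by Opt1 (price 1355≤2446, weight 1.9≤2.2).
Opt7: not dominated (best price).
Opt8: dominated by Opt5 (price 904≤2353, weight 1.7≤1.8).
Opt9: dominated by Opt11 (price 643≤3014, weight 1.3≤1.3).
Opt10: dominated by Opt1 (price 1355≤1863, weight 1.9≤2.1).
Opt11: not dominated.
Opt12: dominated by Opt1 (price 1355≤1703, weight 1.9≤2.6).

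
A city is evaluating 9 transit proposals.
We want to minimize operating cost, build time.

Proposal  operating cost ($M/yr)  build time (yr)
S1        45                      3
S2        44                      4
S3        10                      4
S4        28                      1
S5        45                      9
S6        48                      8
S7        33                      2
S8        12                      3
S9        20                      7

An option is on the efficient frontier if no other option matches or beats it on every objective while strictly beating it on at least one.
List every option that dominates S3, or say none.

S1: worse on operating cost (45 vs 10).
S2: worse on operating cost (44 vs 10).
S4: worse on operating cost (28 vs 10).
S5: worse on operating cost (45 vs 10).
S6: worse on operating cost (48 vs 10).
S7: worse on operating cost (33 vs 10).
S8: worse on operating cost (12 vs 10).
S9: worse on operating cost (20 vs 10).
No option dominates S3.

none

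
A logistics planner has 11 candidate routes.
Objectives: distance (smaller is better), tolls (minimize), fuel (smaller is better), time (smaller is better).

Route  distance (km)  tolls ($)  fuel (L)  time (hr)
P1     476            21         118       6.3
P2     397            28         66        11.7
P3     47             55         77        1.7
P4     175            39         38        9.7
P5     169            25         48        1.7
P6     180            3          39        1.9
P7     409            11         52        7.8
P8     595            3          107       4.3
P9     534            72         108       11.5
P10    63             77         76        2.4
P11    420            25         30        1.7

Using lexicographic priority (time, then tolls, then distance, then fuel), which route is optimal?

P5

First minimize time: best is 1.7, kept {P3, P5, P11}.
Then minimize tolls: best is 25, kept {P5, P11}.
Then minimize distance: best is 169, kept {P5}.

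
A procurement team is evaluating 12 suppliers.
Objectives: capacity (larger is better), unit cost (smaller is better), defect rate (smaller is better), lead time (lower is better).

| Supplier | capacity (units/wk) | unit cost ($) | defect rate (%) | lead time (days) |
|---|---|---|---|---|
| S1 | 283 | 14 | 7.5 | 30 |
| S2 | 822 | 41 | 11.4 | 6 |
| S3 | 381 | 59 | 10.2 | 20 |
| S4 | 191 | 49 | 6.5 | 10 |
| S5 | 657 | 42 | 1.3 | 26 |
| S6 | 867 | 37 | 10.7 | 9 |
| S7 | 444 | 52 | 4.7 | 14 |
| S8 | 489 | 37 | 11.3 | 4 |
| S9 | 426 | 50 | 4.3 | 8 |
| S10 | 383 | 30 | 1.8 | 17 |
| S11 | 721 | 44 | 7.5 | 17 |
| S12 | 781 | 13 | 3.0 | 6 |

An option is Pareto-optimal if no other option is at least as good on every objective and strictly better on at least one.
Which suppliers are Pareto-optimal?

S2, S5, S6, S8, S10, S12

S1: dominated by S12 (capacity 781≥283, unit cost 13≤14, defect rate 3.0≤7.5, lead time 6≤30).
S2: not dominated.
S3: dominated by S7 (capacity 444≥381, unit cost 52≤59, defect rate 4.7≤10.2, lead time 14≤20).
S4: dominated by S12 (capacity 781≥191, unit cost 13≤49, defect rate 3.0≤6.5, lead time 6≤10).
S5: not dominated (best defect rate).
S6: not dominated (best capacity).
S7: dominated by S12 (capacity 781≥444, unit cost 13≤52, defect rate 3.0≤4.7, lead time 6≤14).
S8: not dominated (best lead time).
S9: dominated by S12 (capacity 781≥426, unit cost 13≤50, defect rate 3.0≤4.3, lead time 6≤8).
S10: not dominated.
S11: dominated by S12 (capacity 781≥721, unit cost 13≤44, defect rate 3.0≤7.5, lead time 6≤17).
S12: not dominated (best unit cost).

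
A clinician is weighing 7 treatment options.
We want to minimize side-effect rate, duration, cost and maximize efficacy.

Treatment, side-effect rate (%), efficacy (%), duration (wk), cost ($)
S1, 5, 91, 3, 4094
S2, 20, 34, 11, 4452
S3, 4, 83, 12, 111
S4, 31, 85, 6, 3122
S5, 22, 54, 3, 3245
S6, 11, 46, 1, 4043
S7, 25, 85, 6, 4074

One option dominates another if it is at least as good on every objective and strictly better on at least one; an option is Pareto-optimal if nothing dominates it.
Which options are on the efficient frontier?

S1: not dominated (best efficacy).
S2: dominated by S1 (side-effect rate 5≤20, efficacy 91≥34, duration 3≤11, cost 4094≤4452).
S3: not dominated (best side-effect rate).
S4: not dominated.
S5: not dominated.
S6: not dominated (best duration).
S7: not dominated.

S1, S3, S4, S5, S6, S7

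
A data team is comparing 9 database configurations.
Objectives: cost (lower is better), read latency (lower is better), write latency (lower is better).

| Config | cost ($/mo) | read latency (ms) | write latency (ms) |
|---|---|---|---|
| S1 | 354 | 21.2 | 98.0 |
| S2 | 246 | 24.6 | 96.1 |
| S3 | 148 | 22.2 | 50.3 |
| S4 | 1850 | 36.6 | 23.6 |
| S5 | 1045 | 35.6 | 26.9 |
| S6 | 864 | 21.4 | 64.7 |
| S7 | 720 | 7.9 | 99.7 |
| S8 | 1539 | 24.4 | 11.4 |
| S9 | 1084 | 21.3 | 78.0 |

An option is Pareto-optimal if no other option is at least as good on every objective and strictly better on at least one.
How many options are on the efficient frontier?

7

S1: not dominated.
S2: dominated by S3 (cost 148≤246, read latency 22.2≤24.6, write latency 50.3≤96.1).
S3: not dominated (best cost).
S4: dominated by S8 (cost 1539≤1850, read latency 24.4≤36.6, write latency 11.4≤23.6).
S5: not dominated.
S6: not dominated.
S7: not dominated (best read latency).
S8: not dominated (best write latency).
S9: not dominated.
Pareto-optimal: S1, S3, S5, S6, S7, S8, S9 → 7.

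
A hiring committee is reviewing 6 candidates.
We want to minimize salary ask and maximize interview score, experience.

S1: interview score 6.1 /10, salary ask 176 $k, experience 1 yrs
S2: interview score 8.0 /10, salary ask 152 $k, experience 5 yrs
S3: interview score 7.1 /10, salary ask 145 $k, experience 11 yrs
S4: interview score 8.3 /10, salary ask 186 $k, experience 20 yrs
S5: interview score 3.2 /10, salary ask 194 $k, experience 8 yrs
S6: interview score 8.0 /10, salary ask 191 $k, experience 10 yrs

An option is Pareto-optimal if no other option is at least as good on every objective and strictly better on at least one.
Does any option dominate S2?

S1: worse on interview score (6.1 vs 8.0).
S3: worse on interview score (7.1 vs 8.0).
S4: worse on salary ask (186 vs 152).
S5: worse on interview score (3.2 vs 8.0).
S6: worse on salary ask (191 vs 152).
No option is at least as good as S2 on every objective and strictly better on one.

No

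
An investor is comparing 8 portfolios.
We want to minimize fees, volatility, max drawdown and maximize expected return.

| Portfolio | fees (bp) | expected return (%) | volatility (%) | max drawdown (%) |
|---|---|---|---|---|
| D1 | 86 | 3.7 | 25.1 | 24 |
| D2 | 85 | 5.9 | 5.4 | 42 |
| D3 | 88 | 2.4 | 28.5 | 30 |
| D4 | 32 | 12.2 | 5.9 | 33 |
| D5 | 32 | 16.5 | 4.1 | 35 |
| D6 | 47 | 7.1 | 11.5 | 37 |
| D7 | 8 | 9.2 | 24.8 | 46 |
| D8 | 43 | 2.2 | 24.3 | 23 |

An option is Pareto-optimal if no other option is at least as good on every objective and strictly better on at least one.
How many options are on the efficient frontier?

D1: not dominated.
D2: dominated by D5 (fees 32≤85, expected return 16.5≥5.9, volatility 4.1≤5.4, max drawdown 35≤42).
D3: dominated by D1 (fees 86≤88, expected return 3.7≥2.4, volatility 25.1≤28.5, max drawdown 24≤30).
D4: not dominated.
D5: not dominated (best expected return).
D6: dominated by D4 (fees 32≤47, expected return 12.2≥7.1, volatility 5.9≤11.5, max drawdown 33≤37).
D7: not dominated (best fees).
D8: not dominated (best max drawdown).
Pareto-optimal: D1, D4, D5, D7, D8 → 5.

5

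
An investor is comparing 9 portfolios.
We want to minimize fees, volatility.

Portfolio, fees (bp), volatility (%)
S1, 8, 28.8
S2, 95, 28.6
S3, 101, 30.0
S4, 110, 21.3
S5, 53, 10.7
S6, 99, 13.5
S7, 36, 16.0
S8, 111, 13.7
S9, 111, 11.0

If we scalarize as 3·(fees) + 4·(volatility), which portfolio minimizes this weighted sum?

S1

S1: 3·8 + 4·28.8 = 139.2
S2: 3·95 + 4·28.6 = 399.4
S3: 3·101 + 4·30.0 = 423.0
S4: 3·110 + 4·21.3 = 415.2
S5: 3·53 + 4·10.7 = 201.8
S6: 3·99 + 4·13.5 = 351.0
S7: 3·36 + 4·16.0 = 172.0
S8: 3·111 + 4·13.7 = 387.8
S9: 3·111 + 4·11.0 = 377.0
Lowest: S1 at 139.2.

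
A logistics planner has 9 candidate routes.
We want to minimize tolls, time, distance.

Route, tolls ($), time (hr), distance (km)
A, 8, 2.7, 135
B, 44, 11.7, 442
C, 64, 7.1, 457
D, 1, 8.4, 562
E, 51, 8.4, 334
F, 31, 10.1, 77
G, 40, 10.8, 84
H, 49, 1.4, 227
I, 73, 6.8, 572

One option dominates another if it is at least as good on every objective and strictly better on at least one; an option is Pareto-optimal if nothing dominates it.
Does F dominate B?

Yes

F vs B: tolls 31≤44, time 10.1≤11.7, distance 77≤442 — F is at least as good on every objective with at least one strict improvement.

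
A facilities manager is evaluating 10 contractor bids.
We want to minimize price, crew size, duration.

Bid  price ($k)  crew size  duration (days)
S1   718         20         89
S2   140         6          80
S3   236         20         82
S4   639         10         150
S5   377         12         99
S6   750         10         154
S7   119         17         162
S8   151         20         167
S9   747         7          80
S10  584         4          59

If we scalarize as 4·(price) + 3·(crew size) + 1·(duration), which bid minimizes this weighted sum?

S1: 4·718 + 3·20 + 1·89 = 3021
S2: 4·140 + 3·6 + 1·80 = 658
S3: 4·236 + 3·20 + 1·82 = 1086
S4: 4·639 + 3·10 + 1·150 = 2736
S5: 4·377 + 3·12 + 1·99 = 1643
S6: 4·750 + 3·10 + 1·154 = 3184
S7: 4·119 + 3·17 + 1·162 = 689
S8: 4·151 + 3·20 + 1·167 = 831
S9: 4·747 + 3·7 + 1·80 = 3089
S10: 4·584 + 3·4 + 1·59 = 2407
Lowest: S2 at 658.

S2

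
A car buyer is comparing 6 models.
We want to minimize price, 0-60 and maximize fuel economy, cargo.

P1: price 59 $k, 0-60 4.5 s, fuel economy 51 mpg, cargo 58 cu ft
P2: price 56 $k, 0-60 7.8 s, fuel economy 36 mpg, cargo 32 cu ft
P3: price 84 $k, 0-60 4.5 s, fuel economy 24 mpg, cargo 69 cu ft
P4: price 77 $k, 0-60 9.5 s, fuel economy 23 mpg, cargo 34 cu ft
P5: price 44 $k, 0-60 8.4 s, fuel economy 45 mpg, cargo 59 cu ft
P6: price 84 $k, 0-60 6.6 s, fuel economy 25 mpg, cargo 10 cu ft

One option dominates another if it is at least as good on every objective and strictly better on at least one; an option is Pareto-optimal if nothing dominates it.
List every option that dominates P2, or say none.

P1: worse on price (59 vs 56).
P3: worse on price (84 vs 56).
P4: worse on price (77 vs 56).
P5: worse on 0-60 (8.4 vs 7.8).
P6: worse on price (84 vs 56).
No option dominates P2.

none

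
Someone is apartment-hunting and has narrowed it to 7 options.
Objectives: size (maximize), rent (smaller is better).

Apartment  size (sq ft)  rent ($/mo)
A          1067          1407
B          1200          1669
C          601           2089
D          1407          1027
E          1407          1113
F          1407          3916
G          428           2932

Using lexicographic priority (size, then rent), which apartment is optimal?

First maximize size: best is 1407, kept {D, E, F}.
Then minimize rent: best is 1027, kept {D}.

D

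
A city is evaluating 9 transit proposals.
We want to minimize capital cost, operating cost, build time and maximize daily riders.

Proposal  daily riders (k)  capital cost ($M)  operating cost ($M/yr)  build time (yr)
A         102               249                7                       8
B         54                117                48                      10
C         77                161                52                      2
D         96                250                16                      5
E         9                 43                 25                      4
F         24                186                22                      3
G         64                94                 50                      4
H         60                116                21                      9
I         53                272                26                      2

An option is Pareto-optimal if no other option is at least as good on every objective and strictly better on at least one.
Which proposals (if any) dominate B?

H

H: daily riders 60≥54, capital cost 116≤117, operating cost 21≤48, build time 9≤10 — dominates B.
Others (A, C, D, E, F, G, I) are each worse than B on at least one objective.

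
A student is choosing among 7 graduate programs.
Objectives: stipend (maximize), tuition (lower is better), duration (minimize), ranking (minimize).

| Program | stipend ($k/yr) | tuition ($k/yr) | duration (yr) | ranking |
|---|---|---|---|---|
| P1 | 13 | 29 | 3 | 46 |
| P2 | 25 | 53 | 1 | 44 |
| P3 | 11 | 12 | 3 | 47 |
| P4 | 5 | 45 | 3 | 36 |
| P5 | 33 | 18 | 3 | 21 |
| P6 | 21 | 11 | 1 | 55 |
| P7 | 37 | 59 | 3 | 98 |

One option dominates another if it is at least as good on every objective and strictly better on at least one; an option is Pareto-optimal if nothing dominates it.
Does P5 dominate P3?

No

P5 vs P3: P5 is worse on tuition (18 vs 12), so it does not dominate P3.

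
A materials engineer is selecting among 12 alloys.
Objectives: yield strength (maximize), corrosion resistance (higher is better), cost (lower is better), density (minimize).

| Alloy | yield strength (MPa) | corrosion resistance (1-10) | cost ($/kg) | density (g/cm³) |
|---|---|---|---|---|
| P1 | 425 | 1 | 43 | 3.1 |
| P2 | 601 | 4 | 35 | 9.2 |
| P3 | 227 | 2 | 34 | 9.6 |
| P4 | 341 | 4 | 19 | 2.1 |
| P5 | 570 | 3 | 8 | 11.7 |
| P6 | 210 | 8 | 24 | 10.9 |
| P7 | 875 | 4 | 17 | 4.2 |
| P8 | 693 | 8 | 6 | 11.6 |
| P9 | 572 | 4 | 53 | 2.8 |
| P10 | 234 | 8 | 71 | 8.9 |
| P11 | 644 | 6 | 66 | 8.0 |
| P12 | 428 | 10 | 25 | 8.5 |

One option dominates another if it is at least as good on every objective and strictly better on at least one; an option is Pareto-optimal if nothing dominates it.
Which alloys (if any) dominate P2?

P7: yield strength 875≥601, corrosion resistance 4≥4, cost 17≤35, density 4.2≤9.2 — dominates P2.
Others (P1, P3, P4, P5, P6, P8, P9, P10, P11, P12) are each worse than P2 on at least one objective.

P7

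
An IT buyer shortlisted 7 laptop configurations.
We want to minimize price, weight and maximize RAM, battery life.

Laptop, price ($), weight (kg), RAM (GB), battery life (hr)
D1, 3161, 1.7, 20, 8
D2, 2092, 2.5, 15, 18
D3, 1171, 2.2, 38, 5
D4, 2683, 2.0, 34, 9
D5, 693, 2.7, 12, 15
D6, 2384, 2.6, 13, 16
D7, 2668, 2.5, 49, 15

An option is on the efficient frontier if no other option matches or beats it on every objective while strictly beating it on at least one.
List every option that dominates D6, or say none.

D2

D2: price 2092≤2384, weight 2.5≤2.6, RAM 15≥13, battery life 18≥16 — dominates D6.
Others (D1, D3, D4, D5, D7) are each worse than D6 on at least one objective.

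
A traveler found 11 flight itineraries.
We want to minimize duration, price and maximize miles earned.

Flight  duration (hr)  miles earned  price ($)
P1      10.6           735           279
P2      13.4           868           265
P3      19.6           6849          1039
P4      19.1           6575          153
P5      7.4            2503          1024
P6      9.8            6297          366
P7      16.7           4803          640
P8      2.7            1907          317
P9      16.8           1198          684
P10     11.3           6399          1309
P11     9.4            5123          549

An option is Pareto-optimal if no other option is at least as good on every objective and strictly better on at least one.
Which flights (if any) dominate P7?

P6, P11

P6: duration 9.8≤16.7, miles earned 6297≥4803, price 366≤640 — dominates P7.
P11: duration 9.4≤16.7, miles earned 5123≥4803, price 549≤640 — dominates P7.
Others (P1, P2, P3, P4, P5, P8, P9, P10) are each worse than P7 on at least one objective.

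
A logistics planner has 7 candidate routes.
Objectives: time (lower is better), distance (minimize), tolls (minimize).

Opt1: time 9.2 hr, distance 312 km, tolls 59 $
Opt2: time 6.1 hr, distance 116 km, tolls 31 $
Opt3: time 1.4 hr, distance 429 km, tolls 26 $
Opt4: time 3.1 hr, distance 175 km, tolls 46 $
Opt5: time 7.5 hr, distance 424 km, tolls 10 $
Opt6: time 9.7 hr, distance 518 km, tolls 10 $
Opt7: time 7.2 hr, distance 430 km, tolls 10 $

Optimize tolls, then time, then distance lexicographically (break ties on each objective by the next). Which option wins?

First minimize tolls: best is 10, kept {Opt5, Opt6, Opt7}.
Then minimize time: best is 7.2, kept {Opt7}.

Opt7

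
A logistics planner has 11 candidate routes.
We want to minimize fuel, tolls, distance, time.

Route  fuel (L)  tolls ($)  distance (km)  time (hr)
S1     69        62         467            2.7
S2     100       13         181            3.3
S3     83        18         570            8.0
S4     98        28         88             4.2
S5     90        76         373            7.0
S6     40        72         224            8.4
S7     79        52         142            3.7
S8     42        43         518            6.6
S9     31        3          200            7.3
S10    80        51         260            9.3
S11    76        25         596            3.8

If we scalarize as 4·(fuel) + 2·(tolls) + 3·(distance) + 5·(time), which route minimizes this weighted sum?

S1: 4·69 + 2·62 + 3·467 + 5·2.7 = 1814.5
S2: 4·100 + 2·13 + 3·181 + 5·3.3 = 985.5
S3: 4·83 + 2·18 + 3·570 + 5·8.0 = 2118.0
S4: 4·98 + 2·28 + 3·88 + 5·4.2 = 733.0
S5: 4·90 + 2·76 + 3·373 + 5·7.0 = 1666.0
S6: 4·40 + 2·72 + 3·224 + 5·8.4 = 1018.0
S7: 4·79 + 2·52 + 3·142 + 5·3.7 = 864.5
S8: 4·42 + 2·43 + 3·518 + 5·6.6 = 1841.0
S9: 4·31 + 2·3 + 3·200 + 5·7.3 = 766.5
S10: 4·80 + 2·51 + 3·260 + 5·9.3 = 1248.5
S11: 4·76 + 2·25 + 3·596 + 5·3.8 = 2161.0
Lowest: S4 at 733.0.

S4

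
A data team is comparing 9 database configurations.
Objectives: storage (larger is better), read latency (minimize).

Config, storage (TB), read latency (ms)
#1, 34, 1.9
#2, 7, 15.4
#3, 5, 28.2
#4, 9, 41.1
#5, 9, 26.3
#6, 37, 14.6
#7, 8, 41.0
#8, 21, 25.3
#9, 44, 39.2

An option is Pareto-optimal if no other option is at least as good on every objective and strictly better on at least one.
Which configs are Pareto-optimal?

#1: not dominated (best read latency).
#2: dominated by #1 (storage 34≥7, read latency 1.9≤15.4).
#3: dominated by #1 (storage 34≥5, read latency 1.9≤28.2).
#4: dominated by #1 (storage 34≥9, read latency 1.9≤41.1).
#5: dominated by #1 (storage 34≥9, read latency 1.9≤26.3).
#6: not dominated.
#7: dominated by #1 (storage 34≥8, read latency 1.9≤41.0).
#8: dominated by #1 (storage 34≥21, read latency 1.9≤25.3).
#9: not dominated (best storage).

#1, #6, #9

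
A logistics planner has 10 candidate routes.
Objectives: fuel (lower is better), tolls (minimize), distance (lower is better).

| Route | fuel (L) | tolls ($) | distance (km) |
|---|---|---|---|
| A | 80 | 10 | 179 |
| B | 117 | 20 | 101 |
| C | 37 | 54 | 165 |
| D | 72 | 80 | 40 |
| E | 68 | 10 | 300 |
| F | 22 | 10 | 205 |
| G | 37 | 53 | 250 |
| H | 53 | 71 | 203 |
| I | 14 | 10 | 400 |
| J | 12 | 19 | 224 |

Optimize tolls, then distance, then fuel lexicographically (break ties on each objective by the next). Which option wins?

First minimize tolls: best is 10, kept {A, E, F, I}.
Then minimize distance: best is 179, kept {A}.

A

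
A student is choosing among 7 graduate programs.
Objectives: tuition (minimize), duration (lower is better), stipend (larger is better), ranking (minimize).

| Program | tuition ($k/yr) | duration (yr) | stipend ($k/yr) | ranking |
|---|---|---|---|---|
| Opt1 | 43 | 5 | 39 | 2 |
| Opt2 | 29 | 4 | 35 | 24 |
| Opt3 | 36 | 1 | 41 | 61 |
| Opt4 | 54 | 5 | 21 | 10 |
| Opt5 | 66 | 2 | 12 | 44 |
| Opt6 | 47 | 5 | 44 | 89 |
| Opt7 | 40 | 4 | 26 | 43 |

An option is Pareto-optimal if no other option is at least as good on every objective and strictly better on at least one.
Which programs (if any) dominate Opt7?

Opt2: tuition 29≤40, duration 4≤4, stipend 35≥26, ranking 24≤43 — dominates Opt7.
Others (Opt1, Opt3, Opt4, Opt5, Opt6) are each worse than Opt7 on at least one objective.

Opt2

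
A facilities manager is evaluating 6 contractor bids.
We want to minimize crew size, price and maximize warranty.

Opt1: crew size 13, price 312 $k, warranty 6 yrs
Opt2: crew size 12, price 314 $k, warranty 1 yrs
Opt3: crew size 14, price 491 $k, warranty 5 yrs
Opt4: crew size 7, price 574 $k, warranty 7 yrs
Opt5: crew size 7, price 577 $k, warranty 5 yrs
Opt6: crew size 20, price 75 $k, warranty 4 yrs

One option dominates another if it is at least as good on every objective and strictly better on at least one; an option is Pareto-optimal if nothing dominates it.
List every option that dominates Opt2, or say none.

Opt1: worse on crew size (13 vs 12).
Opt3: worse on crew size (14 vs 12).
Opt4: worse on price (574 vs 314).
Opt5: worse on price (577 vs 314).
Opt6: worse on crew size (20 vs 12).
No option dominates Opt2.

none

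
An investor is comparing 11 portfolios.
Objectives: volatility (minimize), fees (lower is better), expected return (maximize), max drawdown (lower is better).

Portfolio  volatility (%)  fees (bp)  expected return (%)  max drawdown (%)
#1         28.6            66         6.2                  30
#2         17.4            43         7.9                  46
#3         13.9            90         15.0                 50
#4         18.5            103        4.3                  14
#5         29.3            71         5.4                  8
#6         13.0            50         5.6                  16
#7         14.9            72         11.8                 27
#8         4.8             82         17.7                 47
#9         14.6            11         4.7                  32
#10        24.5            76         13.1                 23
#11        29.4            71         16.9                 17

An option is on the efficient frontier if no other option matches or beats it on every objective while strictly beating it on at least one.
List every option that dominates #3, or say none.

#8: volatility 4.8≤13.9, fees 82≤90, expected return 17.7≥15.0, max drawdown 47≤50 — dominates #3.
Others (#1, #2, #4, #5, #6, #7, #9, #10, #11) are each worse than #3 on at least one objective.

#8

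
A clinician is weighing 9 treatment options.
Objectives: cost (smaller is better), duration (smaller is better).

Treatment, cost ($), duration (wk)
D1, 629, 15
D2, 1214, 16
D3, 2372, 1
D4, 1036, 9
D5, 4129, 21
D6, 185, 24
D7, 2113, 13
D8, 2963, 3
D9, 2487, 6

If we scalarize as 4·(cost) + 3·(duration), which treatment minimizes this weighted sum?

D6

D1: 4·629 + 3·15 = 2561
D2: 4·1214 + 3·16 = 4904
D3: 4·2372 + 3·1 = 9491
D4: 4·1036 + 3·9 = 4171
D5: 4·4129 + 3·21 = 16579
D6: 4·185 + 3·24 = 812
D7: 4·2113 + 3·13 = 8491
D8: 4·2963 + 3·3 = 11861
D9: 4·2487 + 3·6 = 9966
Lowest: D6 at 812.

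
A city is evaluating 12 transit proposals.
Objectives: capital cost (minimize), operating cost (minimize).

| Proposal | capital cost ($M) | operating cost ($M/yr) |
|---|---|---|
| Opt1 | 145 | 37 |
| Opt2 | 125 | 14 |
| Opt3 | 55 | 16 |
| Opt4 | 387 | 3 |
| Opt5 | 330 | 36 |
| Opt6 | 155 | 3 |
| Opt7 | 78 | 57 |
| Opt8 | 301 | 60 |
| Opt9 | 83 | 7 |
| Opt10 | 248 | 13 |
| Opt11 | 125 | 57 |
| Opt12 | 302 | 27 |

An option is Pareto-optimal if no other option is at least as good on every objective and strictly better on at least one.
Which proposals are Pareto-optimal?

Opt3, Opt6, Opt9

Opt1: dominated by Opt2 (capital cost 125≤145, operating cost 14≤37).
Opt2: dominated by Opt9 (capital cost 83≤125, operating cost 7≤14).
Opt3: not dominated (best capital cost).
Opt4: dominated by Opt6 (capital cost 155≤387, operating cost 3≤3).
Opt5: dominated by Opt2 (capital cost 125≤330, operating cost 14≤36).
Opt6: not dominated.
Opt7: dominated by Opt3 (capital cost 55≤78, operating cost 16≤57).
Opt8: dominated by Opt1 (capital cost 145≤301, operating cost 37≤60).
Opt9: not dominated.
Opt10: dominated by Opt6 (capital cost 155≤248, operating cost 3≤13).
Opt11: dominated by Opt2 (capital cost 125≤125, operating cost 14≤57).
Opt12: dominated by Opt2 (capital cost 125≤302, operating cost 14≤27).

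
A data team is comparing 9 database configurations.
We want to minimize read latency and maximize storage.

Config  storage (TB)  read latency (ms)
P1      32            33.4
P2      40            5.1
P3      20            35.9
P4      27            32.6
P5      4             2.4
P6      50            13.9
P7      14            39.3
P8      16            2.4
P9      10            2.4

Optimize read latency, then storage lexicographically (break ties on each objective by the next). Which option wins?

First minimize read latency: best is 2.4, kept {P5, P8, P9}.
Then maximize storage: best is 16, kept {P8}.

P8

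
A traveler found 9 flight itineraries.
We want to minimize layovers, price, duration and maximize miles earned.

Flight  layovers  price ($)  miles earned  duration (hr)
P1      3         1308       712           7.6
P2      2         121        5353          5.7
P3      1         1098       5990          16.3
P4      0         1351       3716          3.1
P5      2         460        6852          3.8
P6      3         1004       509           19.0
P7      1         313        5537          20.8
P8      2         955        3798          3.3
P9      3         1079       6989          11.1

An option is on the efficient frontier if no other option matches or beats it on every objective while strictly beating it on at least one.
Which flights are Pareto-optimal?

P2, P3, P4, P5, P7, P8, P9

P1: dominated by P2 (layovers 2≤3, price 121≤1308, miles earned 5353≥712, duration 5.7≤7.6).
P2: not dominated (best price).
P3: not dominated.
P4: not dominated (best layovers).
P5: not dominated.
P6: dominated by P2 (layovers 2≤3, price 121≤1004, miles earned 5353≥509, duration 5.7≤19.0).
P7: not dominated.
P8: not dominated.
P9: not dominated (best miles earned).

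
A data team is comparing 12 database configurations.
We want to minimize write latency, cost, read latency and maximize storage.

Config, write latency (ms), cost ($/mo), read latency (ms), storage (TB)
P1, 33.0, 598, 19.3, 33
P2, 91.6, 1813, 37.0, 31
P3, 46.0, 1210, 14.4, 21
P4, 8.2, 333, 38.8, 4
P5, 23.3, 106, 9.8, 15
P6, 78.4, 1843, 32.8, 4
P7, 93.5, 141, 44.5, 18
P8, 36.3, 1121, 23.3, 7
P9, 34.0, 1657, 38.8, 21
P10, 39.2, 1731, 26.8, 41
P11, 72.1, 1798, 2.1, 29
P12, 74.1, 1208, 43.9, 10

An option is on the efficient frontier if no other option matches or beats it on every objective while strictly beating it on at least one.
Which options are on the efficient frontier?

P1, P3, P4, P5, P7, P10, P11

P1: not dominated.
P2: dominated by P1 (write latency 33.0≤91.6, cost 598≤1813, read latency 19.3≤37.0, storage 33≥31).
P3: not dominated.
P4: not dominated (best write latency).
P5: not dominated (best cost).
P6: dominated by P1 (write latency 33.0≤78.4, cost 598≤1843, read latency 19.3≤32.8, storage 33≥4).
P7: not dominated.
P8: dominated by P1 (write latency 33.0≤36.3, cost 598≤1121, read latency 19.3≤23.3, storage 33≥7).
P9: dominated by P1 (write latency 33.0≤34.0, cost 598≤1657, read latency 19.3≤38.8, storage 33≥21).
P10: not dominated (best storage).
P11: not dominated (best read latency).
P12: dominated by P1 (write latency 33.0≤74.1, cost 598≤1208, read latency 19.3≤43.9, storage 33≥10).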